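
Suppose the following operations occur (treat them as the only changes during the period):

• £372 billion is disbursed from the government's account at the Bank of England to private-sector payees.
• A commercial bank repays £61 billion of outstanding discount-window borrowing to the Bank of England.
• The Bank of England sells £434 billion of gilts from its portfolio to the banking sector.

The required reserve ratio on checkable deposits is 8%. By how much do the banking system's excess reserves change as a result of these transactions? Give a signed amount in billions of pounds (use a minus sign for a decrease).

-£152.76 billion

Government spending £372 billion: reserves +£372B, deposits +£372B.
Discount-window repayment £61 billion: reserves −£61B, deposits 0.
OMO sale (to banks) £434 billion: reserves −£434B, deposits 0.
Totals: Δreserves = −£123B, Δdeposits = +£372B.
Δrequired reserves = 8% × +£372B = +£29.76B.
Δexcess reserves = Δreserves − Δrequired = −£123B − (+£29.76B) = -£152.76 billion.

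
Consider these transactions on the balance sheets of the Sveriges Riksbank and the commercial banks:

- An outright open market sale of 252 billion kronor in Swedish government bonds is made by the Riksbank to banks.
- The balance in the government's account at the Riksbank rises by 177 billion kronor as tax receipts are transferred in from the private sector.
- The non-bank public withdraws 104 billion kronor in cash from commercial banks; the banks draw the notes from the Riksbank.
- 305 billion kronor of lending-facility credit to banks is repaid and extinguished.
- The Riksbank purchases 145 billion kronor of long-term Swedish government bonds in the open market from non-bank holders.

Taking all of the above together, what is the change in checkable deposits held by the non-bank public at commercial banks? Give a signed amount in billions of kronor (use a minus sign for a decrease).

Riksbank balance sheet:
  Assets:      Securities −107B, Loans to banks −305B
  Liabilities: Bank reserves −693B, Currency in circulation +104B, Government deposits +177B
Commercial banking system:
  Assets:      Reserves at CB −693B, Securities +252B
  Liabilities: Checkable deposits −136B, Borrowings from CB −305B
So the change in checkable deposits held by the non-bank public at commercial banks is -136 billion.

-136 billion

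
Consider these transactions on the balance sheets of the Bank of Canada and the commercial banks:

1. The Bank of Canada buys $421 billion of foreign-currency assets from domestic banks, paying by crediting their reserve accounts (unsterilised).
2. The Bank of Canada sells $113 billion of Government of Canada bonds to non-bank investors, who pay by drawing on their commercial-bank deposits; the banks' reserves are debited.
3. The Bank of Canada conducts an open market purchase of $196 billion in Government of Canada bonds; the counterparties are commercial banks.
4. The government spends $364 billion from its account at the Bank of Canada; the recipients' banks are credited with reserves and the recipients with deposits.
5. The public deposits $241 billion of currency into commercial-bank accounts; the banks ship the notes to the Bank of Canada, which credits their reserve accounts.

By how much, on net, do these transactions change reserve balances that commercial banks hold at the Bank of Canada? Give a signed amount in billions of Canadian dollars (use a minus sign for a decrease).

Bank of Canada balance sheet:
  Assets:      Securities +$83B, Foreign assets +$421B
  Liabilities: Bank reserves +$1109B, Currency in circulation −$241B, Government deposits −$364B
So the change in reserve balances that commercial banks hold at the Bank of Canada is +$1109 billion.

+$1109 billion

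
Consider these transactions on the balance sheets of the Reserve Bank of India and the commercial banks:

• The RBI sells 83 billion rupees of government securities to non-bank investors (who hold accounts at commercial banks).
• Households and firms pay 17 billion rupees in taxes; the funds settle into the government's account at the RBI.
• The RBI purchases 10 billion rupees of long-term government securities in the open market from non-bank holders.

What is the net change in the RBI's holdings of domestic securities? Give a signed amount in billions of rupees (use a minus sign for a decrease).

-73 billion

Asset sale (to non-banks) 83 billion rupees: securities removed from the RBI's portfolio → −83B.
Government account inflow 17 billion rupees: the RBI's securities portfolio is untouched → 0.
Asset purchase (from non-banks) 10 billion rupees: securities added to the RBI's portfolio → +10B.
Net: −83 + 0 + 10 = -73 billion.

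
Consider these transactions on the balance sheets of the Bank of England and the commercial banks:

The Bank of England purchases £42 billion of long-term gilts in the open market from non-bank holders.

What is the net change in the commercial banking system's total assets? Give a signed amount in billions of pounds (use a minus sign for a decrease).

+£42 billion

Asset purchase (from non-banks) £42 billion: bank balance sheets expand → +£42B.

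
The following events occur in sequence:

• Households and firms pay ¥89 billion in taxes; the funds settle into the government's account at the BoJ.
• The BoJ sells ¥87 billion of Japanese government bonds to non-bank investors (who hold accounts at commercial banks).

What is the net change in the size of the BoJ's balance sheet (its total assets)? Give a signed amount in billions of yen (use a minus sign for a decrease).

BoJ balance sheet:
  Assets:      Securities −¥87B
  Liabilities: Bank reserves −¥176B, Government deposits +¥89B
Commercial banking system:
  Assets:      Reserves at CB −¥176B
  Liabilities: Checkable deposits −¥176B
Change in total BoJ assets = -¥87 billion.

-¥87 billion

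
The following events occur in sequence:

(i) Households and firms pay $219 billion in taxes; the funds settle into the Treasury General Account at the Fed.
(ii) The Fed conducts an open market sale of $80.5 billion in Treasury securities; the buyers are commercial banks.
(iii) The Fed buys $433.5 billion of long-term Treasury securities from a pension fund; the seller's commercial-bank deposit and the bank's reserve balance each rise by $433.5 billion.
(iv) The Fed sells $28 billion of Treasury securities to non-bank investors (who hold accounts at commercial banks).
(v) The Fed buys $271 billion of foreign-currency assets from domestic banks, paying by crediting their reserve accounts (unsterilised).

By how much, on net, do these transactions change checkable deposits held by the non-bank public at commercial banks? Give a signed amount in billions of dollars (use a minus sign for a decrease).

Government account inflow $219 billion: non-bank counterparties' bank balances fall → −$219B.
OMO sale (to banks) $80.5 billion: the counterparty is a bank, so public deposits are unchanged → 0.
Asset purchase (from non-banks) $433.5 billion: non-bank counterparties' bank balances rise → +$433.5B.
Asset sale (to non-banks) $28 billion: non-bank counterparties' bank balances fall → −$28B.
FX purchase $271 billion: the counterparty is a bank, so public deposits are unchanged → 0.
Net: −219 + 0 + 433.5 − 28 + 0 = +$186.5 billion.

+$186.5 billion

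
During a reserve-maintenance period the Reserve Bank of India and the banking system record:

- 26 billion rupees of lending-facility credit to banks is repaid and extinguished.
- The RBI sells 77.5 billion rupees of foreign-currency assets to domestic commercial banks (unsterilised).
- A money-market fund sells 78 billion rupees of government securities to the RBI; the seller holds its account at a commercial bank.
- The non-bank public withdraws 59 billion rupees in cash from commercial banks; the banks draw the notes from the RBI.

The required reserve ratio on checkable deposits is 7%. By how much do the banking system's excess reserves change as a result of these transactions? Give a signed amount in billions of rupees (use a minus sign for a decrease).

Discount-window repayment 26 billion rupees: reserves −26B, deposits 0.
FX sale 77.5 billion rupees: reserves −77.5B, deposits 0.
Asset purchase (from non-banks) 78 billion rupees: reserves +78B, deposits +78B.
Currency withdrawal 59 billion rupees: reserves −59B, deposits −59B.
Totals: Δreserves = −84.5B, Δdeposits = +19B.
Δrequired reserves = 7% × +19B = +1.33B.
Δexcess reserves = Δreserves − Δrequired = −84.5B − (+1.33B) = -85.83 billion.

-85.83 billion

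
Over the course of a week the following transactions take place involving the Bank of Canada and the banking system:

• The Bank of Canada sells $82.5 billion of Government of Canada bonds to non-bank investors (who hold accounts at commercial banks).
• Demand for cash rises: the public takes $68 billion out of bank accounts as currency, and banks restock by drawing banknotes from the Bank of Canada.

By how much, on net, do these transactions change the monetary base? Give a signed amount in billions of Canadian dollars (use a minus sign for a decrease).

Asset sale (to non-banks) $82.5 billion: Bank of Canada balance sheet contracts → −$82.5B.
Currency withdrawal $68 billion: just a shift between currency and reserves — both are base money → 0.
Net: −82.5 + 0 = -$82.5 billion.

-$82.5 billion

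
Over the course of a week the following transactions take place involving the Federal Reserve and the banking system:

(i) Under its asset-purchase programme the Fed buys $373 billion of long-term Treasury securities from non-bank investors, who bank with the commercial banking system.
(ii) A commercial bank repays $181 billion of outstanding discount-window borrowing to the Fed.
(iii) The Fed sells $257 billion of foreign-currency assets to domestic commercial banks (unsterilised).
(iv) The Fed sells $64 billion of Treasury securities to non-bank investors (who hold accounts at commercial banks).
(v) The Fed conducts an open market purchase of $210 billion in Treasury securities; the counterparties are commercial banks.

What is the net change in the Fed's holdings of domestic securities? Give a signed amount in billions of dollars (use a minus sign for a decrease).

+$519 billion

Fed balance sheet:
  Assets:      Securities +$519B, Loans to banks −$181B, Foreign assets −$257B
  Liabilities: Bank reserves +$81B
So the change in the Fed's holdings of domestic securities is +$519 billion.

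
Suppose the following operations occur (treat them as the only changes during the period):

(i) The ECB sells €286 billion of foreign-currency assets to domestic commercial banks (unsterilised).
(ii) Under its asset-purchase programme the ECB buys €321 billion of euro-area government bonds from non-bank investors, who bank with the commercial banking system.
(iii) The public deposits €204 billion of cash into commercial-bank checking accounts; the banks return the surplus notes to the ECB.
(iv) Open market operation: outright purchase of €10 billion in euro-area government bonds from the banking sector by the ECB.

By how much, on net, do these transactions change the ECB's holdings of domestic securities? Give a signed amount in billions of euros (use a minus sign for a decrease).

FX sale €286 billion: the ECB's securities portfolio is untouched → 0.
Asset purchase (from non-banks) €321 billion: securities added to the ECB's portfolio → +€321B.
Currency deposit €204 billion: the ECB's securities portfolio is untouched → 0.
OMO purchase (from banks) €10 billion: securities added to the ECB's portfolio → +€10B.
Net: 0 + 321 + 0 + 10 = +€331 billion.

+€331 billion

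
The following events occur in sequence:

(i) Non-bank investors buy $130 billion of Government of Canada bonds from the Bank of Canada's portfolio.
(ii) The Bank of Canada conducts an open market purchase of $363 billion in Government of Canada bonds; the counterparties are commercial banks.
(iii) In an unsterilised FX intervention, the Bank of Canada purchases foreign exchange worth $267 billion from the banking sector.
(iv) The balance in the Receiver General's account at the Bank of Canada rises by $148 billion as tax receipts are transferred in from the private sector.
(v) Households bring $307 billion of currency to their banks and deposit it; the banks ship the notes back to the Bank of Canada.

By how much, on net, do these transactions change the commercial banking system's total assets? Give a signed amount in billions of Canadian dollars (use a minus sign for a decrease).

Asset sale (to non-banks) $130 billion: bank balance sheets shrink → −$130B.
OMO purchase (from banks) $363 billion: just an asset swap on bank balance sheets → 0.
FX purchase $267 billion: just an asset swap on bank balance sheets → 0.
Government account inflow $148 billion: bank balance sheets shrink → −$148B.
Currency deposit $307 billion: bank balance sheets expand → +$307B.
Net: −130 + 0 + 0 − 148 + 307 = +$29 billion.

+$29 billion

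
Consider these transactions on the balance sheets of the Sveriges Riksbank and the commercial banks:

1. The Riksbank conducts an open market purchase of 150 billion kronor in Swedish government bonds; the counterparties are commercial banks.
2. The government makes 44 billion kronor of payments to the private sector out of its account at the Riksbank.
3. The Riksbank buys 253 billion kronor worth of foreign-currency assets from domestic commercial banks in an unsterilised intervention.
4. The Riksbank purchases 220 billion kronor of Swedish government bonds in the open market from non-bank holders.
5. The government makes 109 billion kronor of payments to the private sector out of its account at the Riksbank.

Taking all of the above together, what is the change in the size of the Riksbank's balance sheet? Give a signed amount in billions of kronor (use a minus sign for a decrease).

+623 billion

OMO purchase (from banks) 150 billion kronor: a Riksbank asset is acquired → +150B.
Government spending 44 billion kronor: only the composition of liabilities changes → 0.
FX purchase 253 billion kronor: a Riksbank asset is acquired → +253B.
Asset purchase (from non-banks) 220 billion kronor: a Riksbank asset is acquired → +220B.
Government spending 109 billion kronor: only the composition of liabilities changes → 0.
Net: 150 + 0 + 253 + 220 + 0 = +623 billion.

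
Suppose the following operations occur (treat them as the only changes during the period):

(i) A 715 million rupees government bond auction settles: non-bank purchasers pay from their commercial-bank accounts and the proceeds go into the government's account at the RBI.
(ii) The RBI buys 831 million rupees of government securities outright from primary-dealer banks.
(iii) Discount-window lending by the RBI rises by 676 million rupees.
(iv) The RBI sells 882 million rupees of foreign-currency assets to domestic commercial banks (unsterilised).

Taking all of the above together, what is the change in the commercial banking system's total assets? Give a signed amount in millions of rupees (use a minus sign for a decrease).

-39 million

RBI balance sheet:
  Assets:      Securities +831M, Loans to banks +676M, Foreign assets −882M
  Liabilities: Bank reserves −90M, Government deposits +715M
Commercial banking system:
  Assets:      Reserves at CB −90M, Securities −831M, Foreign assets +882M
  Liabilities: Checkable deposits −715M, Borrowings from CB +676M
Change in total bank assets = -39 million.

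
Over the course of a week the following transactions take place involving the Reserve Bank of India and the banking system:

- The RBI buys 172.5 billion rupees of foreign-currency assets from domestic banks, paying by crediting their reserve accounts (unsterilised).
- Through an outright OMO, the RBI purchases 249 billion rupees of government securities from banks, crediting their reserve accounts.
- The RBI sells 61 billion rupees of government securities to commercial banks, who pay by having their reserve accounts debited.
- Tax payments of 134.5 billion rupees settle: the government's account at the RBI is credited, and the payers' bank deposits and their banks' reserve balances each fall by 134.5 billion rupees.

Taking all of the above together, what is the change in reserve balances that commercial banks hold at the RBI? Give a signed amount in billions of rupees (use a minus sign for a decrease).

+226 billion

FX purchase 172.5 billion rupees: the RBI pays by crediting reserve accounts → +172.5B.
OMO purchase (from banks) 249 billion rupees: the RBI pays by crediting reserve accounts → +249B.
OMO sale (to banks) 61 billion rupees: the buying banks pay out of their reserve balances → −61B.
Government account inflow 134.5 billion rupees: funds move from bank reserves into the government account → −134.5B.
Net: 172.5 + 249 − 61 − 134.5 = +226 billion.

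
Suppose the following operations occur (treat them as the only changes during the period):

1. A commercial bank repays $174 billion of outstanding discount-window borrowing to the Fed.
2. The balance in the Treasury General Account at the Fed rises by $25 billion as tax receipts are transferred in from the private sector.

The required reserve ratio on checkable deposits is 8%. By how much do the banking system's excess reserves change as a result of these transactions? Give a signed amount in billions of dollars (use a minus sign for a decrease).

-$197 billion

Discount-window repayment $174 billion: reserves −$174B, deposits 0.
Government account inflow $25 billion: reserves −$25B, deposits −$25B.
Totals: Δreserves = −$199B, Δdeposits = −$25B.
Δrequired reserves = 8% × −$25B = −$2B.
Δexcess reserves = Δreserves − Δrequired = −$199B − (−$2B) = -$197 billion.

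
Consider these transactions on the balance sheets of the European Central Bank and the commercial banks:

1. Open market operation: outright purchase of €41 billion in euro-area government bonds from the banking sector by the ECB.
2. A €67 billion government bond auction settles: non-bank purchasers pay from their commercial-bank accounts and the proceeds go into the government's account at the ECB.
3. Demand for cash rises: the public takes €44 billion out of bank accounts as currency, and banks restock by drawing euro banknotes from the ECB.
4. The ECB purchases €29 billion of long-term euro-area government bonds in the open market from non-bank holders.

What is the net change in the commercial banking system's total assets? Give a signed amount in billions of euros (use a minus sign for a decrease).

OMO purchase (from banks) €41 billion: just an asset swap on bank balance sheets → 0.
Government account inflow €67 billion: bank balance sheets shrink → −€67B.
Currency withdrawal €44 billion: bank balance sheets shrink → −€44B.
Asset purchase (from non-banks) €29 billion: bank balance sheets expand → +€29B.
Net: 0 − 67 − 44 + 29 = -€82 billion.

-€82 billion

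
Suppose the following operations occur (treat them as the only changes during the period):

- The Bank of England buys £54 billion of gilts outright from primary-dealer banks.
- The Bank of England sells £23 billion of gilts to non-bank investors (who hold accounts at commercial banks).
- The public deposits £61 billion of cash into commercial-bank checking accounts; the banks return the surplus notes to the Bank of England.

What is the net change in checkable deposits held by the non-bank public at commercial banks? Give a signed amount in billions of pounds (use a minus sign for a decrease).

+£38 billion

OMO purchase (from banks) £54 billion: the counterparty is a bank, so public deposits are unchanged → 0.
Asset sale (to non-banks) £23 billion: non-bank counterparties' bank balances fall → −£23B.
Currency deposit £61 billion: non-bank counterparties' bank balances rise → +£61B.
Net: 0 − 23 + 61 = +£38 billion.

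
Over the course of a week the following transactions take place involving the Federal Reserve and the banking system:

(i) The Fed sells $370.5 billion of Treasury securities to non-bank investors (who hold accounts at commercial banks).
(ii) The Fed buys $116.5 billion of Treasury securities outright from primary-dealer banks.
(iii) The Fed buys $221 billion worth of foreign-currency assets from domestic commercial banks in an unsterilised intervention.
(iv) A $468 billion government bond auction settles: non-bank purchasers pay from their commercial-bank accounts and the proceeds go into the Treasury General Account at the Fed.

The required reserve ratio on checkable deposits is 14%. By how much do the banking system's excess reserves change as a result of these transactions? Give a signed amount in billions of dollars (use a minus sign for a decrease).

Asset sale (to non-banks) $370.5 billion: reserves −$370.5B, deposits −$370.5B.
OMO purchase (from banks) $116.5 billion: reserves +$116.5B, deposits 0.
FX purchase $221 billion: reserves +$221B, deposits 0.
Government account inflow $468 billion: reserves −$468B, deposits −$468B.
Totals: Δreserves = −$501B, Δdeposits = −$838.5B.
Δrequired reserves = 14% × −$838.5B = −$117.39B.
Δexcess reserves = Δreserves − Δrequired = −$501B − (−$117.39B) = -$383.61 billion.

-$383.61 billion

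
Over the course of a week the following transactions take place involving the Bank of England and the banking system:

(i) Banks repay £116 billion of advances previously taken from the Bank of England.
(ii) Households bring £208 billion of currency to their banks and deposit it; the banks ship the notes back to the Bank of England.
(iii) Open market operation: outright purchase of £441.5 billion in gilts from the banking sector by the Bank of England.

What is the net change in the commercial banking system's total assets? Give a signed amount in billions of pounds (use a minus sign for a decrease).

+£92 billion

Bank of England balance sheet:
  Assets:      Securities +£441.5B, Loans to banks −£116B
  Liabilities: Bank reserves +£533.5B, Currency in circulation −£208B
Commercial banking system:
  Assets:      Reserves at CB +£533.5B, Securities −£441.5B
  Liabilities: Checkable deposits +£208B, Borrowings from CB −£116B
Change in total bank assets = +£92 billion.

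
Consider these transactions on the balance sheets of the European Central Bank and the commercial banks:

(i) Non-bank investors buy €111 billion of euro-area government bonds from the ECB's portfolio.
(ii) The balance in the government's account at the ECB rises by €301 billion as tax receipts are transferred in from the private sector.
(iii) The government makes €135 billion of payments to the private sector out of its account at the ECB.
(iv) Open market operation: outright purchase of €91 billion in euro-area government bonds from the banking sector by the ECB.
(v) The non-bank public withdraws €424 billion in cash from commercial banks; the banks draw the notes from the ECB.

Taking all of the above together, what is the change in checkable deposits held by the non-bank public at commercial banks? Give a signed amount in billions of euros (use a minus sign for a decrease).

ECB balance sheet:
  Assets:      Securities −€20B
  Liabilities: Bank reserves −€610B, Currency in circulation +€424B, Government deposits +€166B
Commercial banking system:
  Assets:      Reserves at CB −€610B, Securities −€91B
  Liabilities: Checkable deposits −€701B
So the change in checkable deposits held by the non-bank public at commercial banks is -€701 billion.

-€701 billion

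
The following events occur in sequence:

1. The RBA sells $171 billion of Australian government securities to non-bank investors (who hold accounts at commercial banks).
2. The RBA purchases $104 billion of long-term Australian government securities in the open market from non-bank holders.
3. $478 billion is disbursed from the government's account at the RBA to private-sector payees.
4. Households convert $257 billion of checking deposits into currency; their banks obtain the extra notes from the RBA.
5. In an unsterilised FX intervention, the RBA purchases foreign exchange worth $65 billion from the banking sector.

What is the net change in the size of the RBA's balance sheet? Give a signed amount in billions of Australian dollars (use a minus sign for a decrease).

RBA balance sheet:
  Assets:      Securities −$67B, Foreign assets +$65B
  Liabilities: Bank reserves +$219B, Currency in circulation +$257B, Government deposits −$478B
Commercial banking system:
  Assets:      Reserves at CB +$219B, Foreign assets −$65B
  Liabilities: Checkable deposits +$154B
Change in total RBA assets = -$2 billion.

-$2 billion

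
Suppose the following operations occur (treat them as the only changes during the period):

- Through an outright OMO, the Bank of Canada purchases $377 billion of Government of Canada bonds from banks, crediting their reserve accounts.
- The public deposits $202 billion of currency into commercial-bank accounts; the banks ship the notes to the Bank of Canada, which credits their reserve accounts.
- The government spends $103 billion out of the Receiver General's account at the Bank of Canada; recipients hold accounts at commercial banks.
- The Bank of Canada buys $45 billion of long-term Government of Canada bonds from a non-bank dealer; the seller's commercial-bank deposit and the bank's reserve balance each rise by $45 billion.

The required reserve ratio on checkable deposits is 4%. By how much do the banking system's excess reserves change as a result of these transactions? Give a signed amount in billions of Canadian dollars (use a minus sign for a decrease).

+$713 billion

OMO purchase (from banks) $377 billion: reserves +$377B, deposits 0.
Currency deposit $202 billion: reserves +$202B, deposits +$202B.
Government spending $103 billion: reserves +$103B, deposits +$103B.
Asset purchase (from non-banks) $45 billion: reserves +$45B, deposits +$45B.
Totals: Δreserves = +$727B, Δdeposits = +$350B.
Δrequired reserves = 4% × +$350B = +$14B.
Δexcess reserves = Δreserves − Δrequired = +$727B − (+$14B) = +$713 billion.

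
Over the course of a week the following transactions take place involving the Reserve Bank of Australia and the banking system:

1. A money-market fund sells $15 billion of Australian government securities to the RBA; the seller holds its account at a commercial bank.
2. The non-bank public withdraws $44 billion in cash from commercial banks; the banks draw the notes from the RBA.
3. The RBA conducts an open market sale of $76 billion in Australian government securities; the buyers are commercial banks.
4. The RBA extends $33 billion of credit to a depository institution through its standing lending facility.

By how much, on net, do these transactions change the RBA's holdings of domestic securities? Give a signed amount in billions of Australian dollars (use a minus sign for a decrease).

RBA balance sheet:
  Assets:      Securities −$61B, Loans to banks +$33B
  Liabilities: Bank reserves −$72B, Currency in circulation +$44B
So the change in the RBA's holdings of domestic securities is -$61 billion.

-$61 billion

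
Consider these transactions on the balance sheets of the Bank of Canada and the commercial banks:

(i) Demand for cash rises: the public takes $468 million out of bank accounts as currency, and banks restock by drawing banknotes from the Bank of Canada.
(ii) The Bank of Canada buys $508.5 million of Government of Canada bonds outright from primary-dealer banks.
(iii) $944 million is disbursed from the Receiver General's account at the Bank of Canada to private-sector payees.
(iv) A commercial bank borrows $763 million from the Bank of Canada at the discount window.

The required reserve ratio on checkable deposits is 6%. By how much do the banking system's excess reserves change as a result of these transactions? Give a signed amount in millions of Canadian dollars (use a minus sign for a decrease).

Currency withdrawal $468 million: reserves −$468M, deposits −$468M.
OMO purchase (from banks) $508.5 million: reserves +$508.5M, deposits 0.
Government spending $944 million: reserves +$944M, deposits +$944M.
Discount-window loan $763 million: reserves +$763M, deposits 0.
Totals: Δreserves = +$1747.5M, Δdeposits = +$476M.
Δrequired reserves = 6% × +$476M = +$28.56M.
Δexcess reserves = Δreserves − Δrequired = +$1747.5M − (+$28.56M) = +$1718.94 million.

+$1718.94 million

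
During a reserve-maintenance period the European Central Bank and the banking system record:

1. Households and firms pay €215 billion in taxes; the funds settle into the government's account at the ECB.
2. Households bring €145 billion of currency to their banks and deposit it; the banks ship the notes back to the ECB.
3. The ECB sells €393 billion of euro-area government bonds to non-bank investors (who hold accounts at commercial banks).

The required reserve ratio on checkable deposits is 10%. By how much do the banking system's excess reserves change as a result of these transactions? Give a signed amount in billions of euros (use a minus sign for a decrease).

Government account inflow €215 billion: reserves −€215B, deposits −€215B.
Currency deposit €145 billion: reserves +€145B, deposits +€145B.
Asset sale (to non-banks) €393 billion: reserves −€393B, deposits −€393B.
Totals: Δreserves = −€463B, Δdeposits = −€463B.
Δrequired reserves = 10% × −€463B = −€46.3B.
Δexcess reserves = Δreserves − Δrequired = −€463B − (−€46.3B) = -€416.7 billion.

-€416.7 billion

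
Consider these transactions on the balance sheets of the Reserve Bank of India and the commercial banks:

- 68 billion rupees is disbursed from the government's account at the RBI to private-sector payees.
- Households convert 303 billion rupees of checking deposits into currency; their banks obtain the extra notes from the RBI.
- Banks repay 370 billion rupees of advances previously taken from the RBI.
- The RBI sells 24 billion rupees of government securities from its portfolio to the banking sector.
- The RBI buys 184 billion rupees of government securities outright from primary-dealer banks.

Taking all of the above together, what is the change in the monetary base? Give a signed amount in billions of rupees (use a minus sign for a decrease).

-142 billion

Government spending 68 billion rupees: a non-base liability converts back to reserves → +68B.
Currency withdrawal 303 billion rupees: just a shift between currency and reserves — both are base money → 0.
Discount-window repayment 370 billion rupees: RBI balance sheet contracts → −370B.
OMO sale (to banks) 24 billion rupees: RBI balance sheet contracts → −24B.
OMO purchase (from banks) 184 billion rupees: RBI balance sheet expands → +184B.
Net: 68 + 0 − 370 − 24 + 184 = -142 billion.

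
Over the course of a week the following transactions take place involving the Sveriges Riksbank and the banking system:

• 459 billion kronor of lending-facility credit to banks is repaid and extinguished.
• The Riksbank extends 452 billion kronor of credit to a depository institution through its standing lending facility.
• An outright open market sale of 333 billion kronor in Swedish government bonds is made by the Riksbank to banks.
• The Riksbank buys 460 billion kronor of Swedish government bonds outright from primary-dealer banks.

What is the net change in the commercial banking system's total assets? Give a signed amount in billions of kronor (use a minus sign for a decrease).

Riksbank balance sheet:
  Assets:      Securities +127B, Loans to banks −7B
  Liabilities: Bank reserves +120B
Commercial banking system:
  Assets:      Reserves at CB +120B, Securities −127B
  Liabilities: Borrowings from CB −7B
Change in total bank assets = -7 billion.

-7 billion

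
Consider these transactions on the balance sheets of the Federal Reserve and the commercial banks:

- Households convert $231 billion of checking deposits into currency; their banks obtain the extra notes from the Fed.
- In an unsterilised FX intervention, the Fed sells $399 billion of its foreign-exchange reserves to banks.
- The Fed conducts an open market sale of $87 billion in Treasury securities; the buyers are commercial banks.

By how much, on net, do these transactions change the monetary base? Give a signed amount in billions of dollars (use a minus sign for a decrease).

-$486 billion

Currency withdrawal $231 billion: just a shift between currency and reserves — both are base money → 0.
FX sale $399 billion: Fed balance sheet contracts → −$399B.
OMO sale (to banks) $87 billion: Fed balance sheet contracts → −$87B.
Net: 0 − 399 − 87 = -$486 billion.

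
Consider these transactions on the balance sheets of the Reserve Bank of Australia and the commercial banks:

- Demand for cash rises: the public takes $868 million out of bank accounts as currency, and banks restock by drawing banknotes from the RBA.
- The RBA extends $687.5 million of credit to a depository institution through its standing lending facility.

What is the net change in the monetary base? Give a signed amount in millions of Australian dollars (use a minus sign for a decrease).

+$687.5 million

Currency withdrawal $868 million: just a shift between currency and reserves — both are base money → 0.
Discount-window loan $687.5 million: RBA balance sheet expands → +$687.5M.
Net: 0 + 687.5 = +$687.5 million.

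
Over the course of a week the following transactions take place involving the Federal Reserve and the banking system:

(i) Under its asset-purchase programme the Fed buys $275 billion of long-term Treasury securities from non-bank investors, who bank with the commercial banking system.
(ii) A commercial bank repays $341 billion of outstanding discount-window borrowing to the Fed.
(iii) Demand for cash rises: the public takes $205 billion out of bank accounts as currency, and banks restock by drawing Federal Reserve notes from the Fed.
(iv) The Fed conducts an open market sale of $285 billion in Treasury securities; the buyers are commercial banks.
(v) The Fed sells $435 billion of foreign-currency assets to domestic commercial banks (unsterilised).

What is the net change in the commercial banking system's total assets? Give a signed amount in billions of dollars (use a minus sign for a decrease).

-$271 billion

Fed balance sheet:
  Assets:      Securities −$10B, Loans to banks −$341B, Foreign assets −$435B
  Liabilities: Bank reserves −$991B, Currency in circulation +$205B
Commercial banking system:
  Assets:      Reserves at CB −$991B, Securities +$285B, Foreign assets +$435B
  Liabilities: Checkable deposits +$70B, Borrowings from CB −$341B
Change in total bank assets = -$271 billion.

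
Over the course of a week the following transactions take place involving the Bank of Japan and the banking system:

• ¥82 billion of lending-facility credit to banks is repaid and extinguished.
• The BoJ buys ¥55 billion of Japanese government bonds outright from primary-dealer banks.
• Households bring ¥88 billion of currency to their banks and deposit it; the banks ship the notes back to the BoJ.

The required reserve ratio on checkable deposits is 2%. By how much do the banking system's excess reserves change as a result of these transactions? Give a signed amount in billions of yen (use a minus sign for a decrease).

Discount-window repayment ¥82 billion: reserves −¥82B, deposits 0.
OMO purchase (from banks) ¥55 billion: reserves +¥55B, deposits 0.
Currency deposit ¥88 billion: reserves +¥88B, deposits +¥88B.
Totals: Δreserves = +¥61B, Δdeposits = +¥88B.
Δrequired reserves = 2% × +¥88B = +¥1.76B.
Δexcess reserves = Δreserves − Δrequired = +¥61B − (+¥1.76B) = +¥59.24 billion.

+¥59.24 billion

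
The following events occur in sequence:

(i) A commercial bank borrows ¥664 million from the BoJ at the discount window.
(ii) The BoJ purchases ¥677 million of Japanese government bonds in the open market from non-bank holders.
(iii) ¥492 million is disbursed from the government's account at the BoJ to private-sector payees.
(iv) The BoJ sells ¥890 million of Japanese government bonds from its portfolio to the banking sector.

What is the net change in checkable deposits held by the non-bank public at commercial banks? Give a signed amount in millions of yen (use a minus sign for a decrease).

Discount-window loan ¥664 million: the counterparty is a bank, so public deposits are unchanged → 0.
Asset purchase (from non-banks) ¥677 million: non-bank counterparties' bank balances rise → +¥677M.
Government spending ¥492 million: non-bank counterparties' bank balances rise → +¥492M.
OMO sale (to banks) ¥890 million: the counterparty is a bank, so public deposits are unchanged → 0.
Net: 0 + 677 + 492 + 0 = +¥1169 million.

+¥1169 million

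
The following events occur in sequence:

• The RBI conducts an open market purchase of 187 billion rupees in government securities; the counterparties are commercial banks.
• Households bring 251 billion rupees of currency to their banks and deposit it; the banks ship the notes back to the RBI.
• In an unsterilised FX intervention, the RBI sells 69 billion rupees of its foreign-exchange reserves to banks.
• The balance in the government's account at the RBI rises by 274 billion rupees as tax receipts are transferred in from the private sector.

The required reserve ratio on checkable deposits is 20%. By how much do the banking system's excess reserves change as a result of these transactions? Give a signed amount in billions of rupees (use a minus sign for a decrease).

+99.6 billion

OMO purchase (from banks) 187 billion rupees: reserves +187B, deposits 0.
Currency deposit 251 billion rupees: reserves +251B, deposits +251B.
FX sale 69 billion rupees: reserves −69B, deposits 0.
Government account inflow 274 billion rupees: reserves −274B, deposits −274B.
Totals: Δreserves = +95B, Δdeposits = −23B.
Δrequired reserves = 20% × −23B = −4.6B.
Δexcess reserves = Δreserves − Δrequired = +95B − (−4.6B) = +99.6 billion.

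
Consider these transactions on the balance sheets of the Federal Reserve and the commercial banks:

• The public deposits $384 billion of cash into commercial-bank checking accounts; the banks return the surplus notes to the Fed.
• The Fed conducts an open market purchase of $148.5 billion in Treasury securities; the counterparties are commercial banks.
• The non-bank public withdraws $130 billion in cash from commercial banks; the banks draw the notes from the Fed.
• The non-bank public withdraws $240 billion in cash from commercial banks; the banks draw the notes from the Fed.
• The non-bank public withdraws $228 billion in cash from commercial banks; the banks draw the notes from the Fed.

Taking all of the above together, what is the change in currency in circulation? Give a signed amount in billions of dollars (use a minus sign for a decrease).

Currency deposit $384 billion: notes return to the central bank → −$384B.
OMO purchase (from banks) $148.5 billion: no currency enters or leaves circulation → 0.
Currency withdrawal $130 billion: notes leave the central bank → +$130B.
Currency withdrawal $240 billion: notes leave the central bank → +$240B.
Currency withdrawal $228 billion: notes leave the central bank → +$228B.
Net: −384 + 0 + 130 + 240 + 228 = +$214 billion.

+$214 billion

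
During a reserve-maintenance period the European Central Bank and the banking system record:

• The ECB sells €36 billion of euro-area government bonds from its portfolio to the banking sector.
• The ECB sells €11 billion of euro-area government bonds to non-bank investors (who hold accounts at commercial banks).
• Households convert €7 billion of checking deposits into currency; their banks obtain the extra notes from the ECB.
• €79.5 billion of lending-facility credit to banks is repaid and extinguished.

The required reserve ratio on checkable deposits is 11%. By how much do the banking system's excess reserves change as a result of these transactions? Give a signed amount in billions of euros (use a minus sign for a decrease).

OMO sale (to banks) €36 billion: reserves −€36B, deposits 0.
Asset sale (to non-banks) €11 billion: reserves −€11B, deposits −€11B.
Currency withdrawal €7 billion: reserves −€7B, deposits −€7B.
Discount-window repayment €79.5 billion: reserves −€79.5B, deposits 0.
Totals: Δreserves = −€133.5B, Δdeposits = −€18B.
Δrequired reserves = 11% × −€18B = −€1.98B.
Δexcess reserves = Δreserves − Δrequired = −€133.5B − (−€1.98B) = -€131.52 billion.

-€131.52 billion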